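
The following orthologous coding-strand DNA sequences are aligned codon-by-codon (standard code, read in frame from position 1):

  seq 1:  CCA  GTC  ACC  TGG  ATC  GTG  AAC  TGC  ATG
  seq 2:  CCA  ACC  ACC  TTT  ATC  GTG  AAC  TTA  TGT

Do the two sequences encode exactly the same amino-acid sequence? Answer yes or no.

Codon 1: CCA Pro / CCA Pro — identical.
Codon 2: GTC Val / ACC Thr — nonsynonymous.
Codon 3: ACC Thr / ACC Thr — identical.
Codon 4: TGG Trp / TTT Phe — nonsynonymous.
Codon 5: ATC Ile / ATC Ile — identical.
Codon 6: GTG Val / GTG Val — identical.
Codon 7: AAC Asn / AAC Asn — identical.
Codon 8: TGC Cys / TTA Leu — nonsynonymous.
Codon 9: ATG Met / TGT Cys — nonsynonymous.
Nonsynonymous differences: 4 → different protein.

no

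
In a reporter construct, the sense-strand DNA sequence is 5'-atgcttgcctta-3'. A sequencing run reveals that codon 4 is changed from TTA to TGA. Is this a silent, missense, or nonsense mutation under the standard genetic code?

Position 11 falls in codon 4: TTA → Leu.
After the substitution the codon is TGA → Stop.
The new codon is a stop codon, so this is a nonsense mutation.

nonsense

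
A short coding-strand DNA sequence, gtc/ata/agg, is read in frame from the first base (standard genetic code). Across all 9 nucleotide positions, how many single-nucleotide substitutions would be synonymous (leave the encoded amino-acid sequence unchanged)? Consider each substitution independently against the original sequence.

7

Codon 1 (GTC, Val): 3 synonymous substitutions.
Codon 2 (ATA, Ile): 2 synonymous substitutions.
Codon 3 (AGG, Arg): 2 synonymous substitutions.
Total: 3 + 2 + 2 = 7.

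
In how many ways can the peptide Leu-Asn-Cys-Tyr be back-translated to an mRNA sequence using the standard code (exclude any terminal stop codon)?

Leu: 6 codons.
Asn: 2 codons.
Cys: 2 codons.
Tyr: 2 codons.
6 × 2 × 2 × 2 = 48.

48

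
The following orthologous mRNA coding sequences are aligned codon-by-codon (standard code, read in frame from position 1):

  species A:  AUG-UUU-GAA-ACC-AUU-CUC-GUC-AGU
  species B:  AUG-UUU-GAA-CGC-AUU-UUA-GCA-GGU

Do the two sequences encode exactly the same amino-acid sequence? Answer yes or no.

no

Codon 1: AUG Met / AUG Met — identical.
Codon 2: UUU Phe / UUU Phe — identical.
Codon 3: GAA Glu / GAA Glu — identical.
Codon 4: ACC Thr / CGC Arg — nonsynonymous.
Codon 5: AUU Ile / AUU Ile — identical.
Codon 6: CUC Leu / UUA Leu — synonymous.
Codon 7: GUC Val / GCA Ala — nonsynonymous.
Codon 8: AGU Ser / GGU Gly — nonsynonymous.
Nonsynonymous differences: 3 → different protein.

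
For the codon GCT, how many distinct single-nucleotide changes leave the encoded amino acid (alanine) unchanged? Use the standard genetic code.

Position 1: none → 0 synonymous.
Position 2: none → 0 synonymous.
Position 3: GCC, GCA, GCG → 3 synonymous.
Total: 0 + 0 + 3 = 3.

3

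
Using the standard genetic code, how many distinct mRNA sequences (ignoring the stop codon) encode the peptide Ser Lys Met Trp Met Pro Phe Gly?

Ser: 6 codons.
Lys: 2 codons.
Met: 1 codon.
Trp: 1 codon.
Met: 1 codon.
Pro: 4 codons.
Phe: 2 codons.
Gly: 4 codons.
6 × 2 × 1 × 1 × 1 × 4 × 2 × 4 = 384.

384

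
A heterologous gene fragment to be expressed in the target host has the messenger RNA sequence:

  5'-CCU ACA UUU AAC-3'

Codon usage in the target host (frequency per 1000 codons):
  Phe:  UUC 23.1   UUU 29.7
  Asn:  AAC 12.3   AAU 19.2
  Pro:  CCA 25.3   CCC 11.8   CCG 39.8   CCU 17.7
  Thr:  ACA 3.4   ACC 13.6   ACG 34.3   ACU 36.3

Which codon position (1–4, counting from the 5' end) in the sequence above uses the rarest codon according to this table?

Codon 1 CCU (Pro): 17.7 per 1000.
Codon 2 ACA (Thr): 3.4 per 1000.
Codon 3 UUU (Phe): 29.7 per 1000.
Codon 4 AAC (Asn): 12.3 per 1000.
Lowest frequency is 3.4 at codon 2.

2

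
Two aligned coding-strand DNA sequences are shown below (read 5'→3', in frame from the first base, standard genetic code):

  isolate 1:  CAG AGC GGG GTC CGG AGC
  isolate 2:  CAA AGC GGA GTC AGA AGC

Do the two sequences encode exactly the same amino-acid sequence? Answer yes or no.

Codon 1: CAG Gln / CAA Gln — synonymous.
Codon 2: AGC Ser / AGC Ser — identical.
Codon 3: GGG Gly / GGA Gly — synonymous.
Codon 4: GTC Val / GTC Val — identical.
Codon 5: CGG Arg / AGA Arg — synonymous.
Codon 6: AGC Ser / AGC Ser — identical.
Nonsynonymous differences: 0 → same protein.

yes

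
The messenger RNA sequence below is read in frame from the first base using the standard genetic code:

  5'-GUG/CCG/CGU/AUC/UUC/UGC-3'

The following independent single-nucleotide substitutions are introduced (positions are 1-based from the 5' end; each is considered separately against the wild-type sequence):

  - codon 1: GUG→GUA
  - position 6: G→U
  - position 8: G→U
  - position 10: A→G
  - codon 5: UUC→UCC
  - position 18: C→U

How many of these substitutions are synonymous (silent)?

3

Codon 1: GUG (Val) → GUA (Val) — synonymous.
Codon 2: CCG (Pro) → CCU (Pro) — synonymous.
Codon 3: CGU (Arg) → CUU (Leu) — missense.
Codon 4: AUC (Ile) → GUC (Val) — missense.
Codon 5: UUC (Phe) → UCC (Ser) — missense.
Codon 6: UGC (Cys) → UGU (Cys) — synonymous.
Synonymous: 3 of 6.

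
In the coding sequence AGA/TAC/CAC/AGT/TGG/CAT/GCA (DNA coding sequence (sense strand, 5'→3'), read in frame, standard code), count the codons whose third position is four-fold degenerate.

1

Codon 1 AGA (Arg): third position 2-fold.
Codon 2 TAC (Tyr): third position 2-fold.
Codon 3 CAC (His): third position 2-fold.
Codon 4 AGT (Ser): third position 2-fold.
Codon 5 TGG (Trp): third position 1-fold.
Codon 6 CAT (His): third position 2-fold.
Codon 7 GCA (Ala): third position 4-fold.
Four-fold degenerate third positions: 1.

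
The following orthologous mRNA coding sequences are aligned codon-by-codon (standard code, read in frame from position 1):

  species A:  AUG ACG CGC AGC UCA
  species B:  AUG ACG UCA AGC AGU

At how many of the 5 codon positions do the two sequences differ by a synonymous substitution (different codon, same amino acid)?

1

Codon 1: AUG Met / AUG Met — identical.
Codon 2: ACG Thr / ACG Thr — identical.
Codon 3: CGC Arg / UCA Ser — nonsynonymous.
Codon 4: AGC Ser / AGC Ser — identical.
Codon 5: UCA Ser / AGU Ser — synonymous.
Synonymous differences: 1.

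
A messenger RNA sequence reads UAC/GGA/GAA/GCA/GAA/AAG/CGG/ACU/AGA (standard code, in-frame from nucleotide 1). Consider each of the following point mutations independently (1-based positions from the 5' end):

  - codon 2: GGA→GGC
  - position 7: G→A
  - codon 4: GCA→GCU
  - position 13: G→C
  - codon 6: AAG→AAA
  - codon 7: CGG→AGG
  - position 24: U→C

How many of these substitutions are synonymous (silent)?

Codon 2: GGA (Gly) → GGC (Gly) — synonymous.
Codon 3: GAA (Glu) → AAA (Lys) — missense.
Codon 4: GCA (Ala) → GCU (Ala) — synonymous.
Codon 5: GAA (Glu) → CAA (Gln) — missense.
Codon 6: AAG (Lys) → AAA (Lys) — synonymous.
Codon 7: CGG (Arg) → AGG (Arg) — synonymous.
Codon 8: ACU (Thr) → ACC (Thr) — synonymous.
Synonymous: 5 of 7.

5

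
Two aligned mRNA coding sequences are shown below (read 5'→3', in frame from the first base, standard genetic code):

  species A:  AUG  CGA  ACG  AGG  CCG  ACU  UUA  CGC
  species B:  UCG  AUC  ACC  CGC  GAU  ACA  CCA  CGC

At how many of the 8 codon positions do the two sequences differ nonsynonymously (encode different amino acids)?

4

Codon 1: AUG Met / UCG Ser — nonsynonymous.
Codon 2: CGA Arg / AUC Ile — nonsynonymous.
Codon 3: ACG Thr / ACC Thr — synonymous.
Codon 4: AGG Arg / CGC Arg — synonymous.
Codon 5: CCG Pro / GAU Asp — nonsynonymous.
Codon 6: ACU Thr / ACA Thr — synonymous.
Codon 7: UUA Leu / CCA Pro — nonsynonymous.
Codon 8: CGC Arg / CGC Arg — identical.
Nonsynonymous differences: 4.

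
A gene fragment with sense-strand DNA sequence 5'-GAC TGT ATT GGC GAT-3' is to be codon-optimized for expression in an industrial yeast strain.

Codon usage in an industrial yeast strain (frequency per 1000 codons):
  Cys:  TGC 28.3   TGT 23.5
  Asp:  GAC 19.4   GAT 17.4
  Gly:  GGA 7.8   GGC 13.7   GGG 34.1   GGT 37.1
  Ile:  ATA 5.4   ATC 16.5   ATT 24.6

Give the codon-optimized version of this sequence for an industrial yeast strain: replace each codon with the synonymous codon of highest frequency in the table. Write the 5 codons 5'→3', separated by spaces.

Codon 1 (Asp): best is GAC at 19.4.
Codon 2 (Cys): best is TGC at 28.3.
Codon 3 (Ile): best is ATT at 24.6.
Codon 4 (Gly): best is GGT at 37.1.
Codon 5 (Asp): best is GAC at 19.4.

GAC TGC ATT GGT GAC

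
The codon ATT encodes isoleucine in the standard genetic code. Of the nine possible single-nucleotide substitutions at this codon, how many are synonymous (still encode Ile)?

Position 1: none → 0 synonymous.
Position 2: none → 0 synonymous.
Position 3: ATC, ATA → 2 synonymous.
Total: 0 + 0 + 2 = 2.

2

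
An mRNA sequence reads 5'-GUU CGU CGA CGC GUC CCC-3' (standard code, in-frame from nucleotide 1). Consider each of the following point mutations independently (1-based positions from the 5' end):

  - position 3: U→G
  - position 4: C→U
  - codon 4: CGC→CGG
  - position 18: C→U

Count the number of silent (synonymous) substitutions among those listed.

3

Codon 1: GUU (Val) → GUG (Val) — synonymous.
Codon 2: CGU (Arg) → UGU (Cys) — missense.
Codon 4: CGC (Arg) → CGG (Arg) — synonymous.
Codon 6: CCC (Pro) → CCU (Pro) — synonymous.
Synonymous: 3 of 4.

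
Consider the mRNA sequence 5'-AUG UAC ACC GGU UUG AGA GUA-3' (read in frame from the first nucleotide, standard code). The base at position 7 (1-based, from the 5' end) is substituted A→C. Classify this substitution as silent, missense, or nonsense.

Position 7 falls in codon 3: ACC → Thr.
After the substitution the codon is CCC → Pro.
Thr ≠ Pro, so this is a missense mutation.

missense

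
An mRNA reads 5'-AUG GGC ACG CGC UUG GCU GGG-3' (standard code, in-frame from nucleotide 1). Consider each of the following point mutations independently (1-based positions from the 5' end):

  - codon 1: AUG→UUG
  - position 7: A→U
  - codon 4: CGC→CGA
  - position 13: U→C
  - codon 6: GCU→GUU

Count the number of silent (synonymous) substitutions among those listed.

2

Codon 1: AUG (Met) → UUG (Leu) — missense.
Codon 3: ACG (Thr) → UCG (Ser) — missense.
Codon 4: CGC (Arg) → CGA (Arg) — synonymous.
Codon 5: UUG (Leu) → CUG (Leu) — synonymous.
Codon 6: GCU (Ala) → GUU (Val) — missense.
Synonymous: 2 of 5.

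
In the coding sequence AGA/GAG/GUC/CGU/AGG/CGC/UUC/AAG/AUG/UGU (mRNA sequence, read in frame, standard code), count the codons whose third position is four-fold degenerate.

3

Codon 1 AGA (Arg): third position 2-fold.
Codon 2 GAG (Glu): third position 2-fold.
Codon 3 GUC (Val): third position 4-fold.
Codon 4 CGU (Arg): third position 4-fold.
Codon 5 AGG (Arg): third position 2-fold.
Codon 6 CGC (Arg): third position 4-fold.
Codon 7 UUC (Phe): third position 2-fold.
Codon 8 AAG (Lys): third position 2-fold.
Codon 9 AUG (Met): third position 1-fold.
Codon 10 UGU (Cys): third position 2-fold.
Four-fold degenerate third positions: 3.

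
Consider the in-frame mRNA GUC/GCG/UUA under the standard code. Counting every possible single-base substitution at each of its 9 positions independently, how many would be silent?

Codon 1 (GUC, Val): 3 synonymous substitutions.
Codon 2 (GCG, Ala): 3 synonymous substitutions.
Codon 3 (UUA, Leu): 2 synonymous substitutions.
Total: 3 + 3 + 2 = 8.

8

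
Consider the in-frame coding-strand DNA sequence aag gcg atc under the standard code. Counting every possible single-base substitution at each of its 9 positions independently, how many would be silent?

6

Codon 1 (AAG, Lys): 1 synonymous substitution.
Codon 2 (GCG, Ala): 3 synonymous substitutions.
Codon 3 (ATC, Ile): 2 synonymous substitutions.
Total: 1 + 3 + 2 = 6.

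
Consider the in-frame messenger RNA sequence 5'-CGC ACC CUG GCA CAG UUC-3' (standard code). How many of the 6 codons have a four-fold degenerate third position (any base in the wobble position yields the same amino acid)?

Codon 1 CGC (Arg): third position 4-fold.
Codon 2 ACC (Thr): third position 4-fold.
Codon 3 CUG (Leu): third position 4-fold.
Codon 4 GCA (Ala): third position 4-fold.
Codon 5 CAG (Gln): third position 2-fold.
Codon 6 UUC (Phe): third position 2-fold.
Four-fold degenerate third positions: 4.

4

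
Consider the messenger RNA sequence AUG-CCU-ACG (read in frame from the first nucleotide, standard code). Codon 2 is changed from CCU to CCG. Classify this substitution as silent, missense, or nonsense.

Position 6 falls in codon 2: CCU → Pro.
After the substitution the codon is CCG → Pro.
Both encode Pro, so the change is synonymous.

silent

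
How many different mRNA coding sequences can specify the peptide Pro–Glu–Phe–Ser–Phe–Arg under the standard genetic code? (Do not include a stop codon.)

Pro: 4 codons.
Glu: 2 codons.
Phe: 2 codons.
Ser: 6 codons.
Phe: 2 codons.
Arg: 6 codons.
4 × 2 × 2 × 6 × 2 × 6 = 1152.

1152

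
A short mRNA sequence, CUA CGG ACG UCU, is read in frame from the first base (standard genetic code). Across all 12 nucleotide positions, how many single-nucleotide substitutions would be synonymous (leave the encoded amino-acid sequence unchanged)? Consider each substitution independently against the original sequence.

Codon 1 (CUA, Leu): 4 synonymous substitutions.
Codon 2 (CGG, Arg): 4 synonymous substitutions.
Codon 3 (ACG, Thr): 3 synonymous substitutions.
Codon 4 (UCU, Ser): 3 synonymous substitutions.
Total: 4 + 4 + 3 + 3 = 14.

14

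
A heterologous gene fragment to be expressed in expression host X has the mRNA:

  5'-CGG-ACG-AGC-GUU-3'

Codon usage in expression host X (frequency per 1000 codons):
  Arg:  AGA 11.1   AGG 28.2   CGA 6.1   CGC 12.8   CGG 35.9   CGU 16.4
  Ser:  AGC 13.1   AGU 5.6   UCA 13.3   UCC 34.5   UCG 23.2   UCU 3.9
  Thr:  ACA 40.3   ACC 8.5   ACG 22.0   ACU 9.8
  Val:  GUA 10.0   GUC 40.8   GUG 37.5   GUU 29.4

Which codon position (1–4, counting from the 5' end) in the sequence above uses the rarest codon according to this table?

Codon 1 CGG (Arg): 35.9 per 1000.
Codon 2 ACG (Thr): 22.0 per 1000.
Codon 3 AGC (Ser): 13.1 per 1000.
Codon 4 GUU (Val): 29.4 per 1000.
Lowest frequency is 13.1 at codon 3.

3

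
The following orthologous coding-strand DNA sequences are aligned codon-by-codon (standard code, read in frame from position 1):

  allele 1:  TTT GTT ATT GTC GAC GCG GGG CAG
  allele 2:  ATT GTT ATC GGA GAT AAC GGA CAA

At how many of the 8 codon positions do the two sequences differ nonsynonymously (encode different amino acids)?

3

Codon 1: TTT Phe / ATT Ile — nonsynonymous.
Codon 2: GTT Val / GTT Val — identical.
Codon 3: ATT Ile / ATC Ile — synonymous.
Codon 4: GTC Val / GGA Gly — nonsynonymous.
Codon 5: GAC Asp / GAT Asp — synonymous.
Codon 6: GCG Ala / AAC Asn — nonsynonymous.
Codon 7: GGG Gly / GGA Gly — synonymous.
Codon 8: CAG Gln / CAA Gln — synonymous.
Nonsynonymous differences: 3.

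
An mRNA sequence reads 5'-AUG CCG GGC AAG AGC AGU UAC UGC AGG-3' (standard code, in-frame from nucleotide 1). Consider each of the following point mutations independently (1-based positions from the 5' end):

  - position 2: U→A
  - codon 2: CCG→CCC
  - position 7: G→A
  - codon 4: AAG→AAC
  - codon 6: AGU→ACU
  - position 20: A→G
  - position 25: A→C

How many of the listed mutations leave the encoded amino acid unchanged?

2

Codon 1: AUG (Met) → AAG (Lys) — missense.
Codon 2: CCG (Pro) → CCC (Pro) — synonymous.
Codon 3: GGC (Gly) → AGC (Ser) — missense.
Codon 4: AAG (Lys) → AAC (Asn) — missense.
Codon 6: AGU (Ser) → ACU (Thr) — missense.
Codon 7: UAC (Tyr) → UGC (Cys) — missense.
Codon 9: AGG (Arg) → CGG (Arg) — synonymous.
Synonymous: 2 of 7.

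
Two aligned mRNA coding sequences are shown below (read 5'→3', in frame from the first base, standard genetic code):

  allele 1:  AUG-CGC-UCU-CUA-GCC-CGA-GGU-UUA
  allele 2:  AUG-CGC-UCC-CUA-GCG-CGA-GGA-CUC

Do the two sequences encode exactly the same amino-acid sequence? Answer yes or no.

Codon 1: AUG Met / AUG Met — identical.
Codon 2: CGC Arg / CGC Arg — identical.
Codon 3: UCU Ser / UCC Ser — synonymous.
Codon 4: CUA Leu / CUA Leu — identical.
Codon 5: GCC Ala / GCG Ala — synonymous.
Codon 6: CGA Arg / CGA Arg — identical.
Codon 7: GGU Gly / GGA Gly — synonymous.
Codon 8: UUA Leu / CUC Leu — synonymous.
Nonsynonymous differences: 0 → same protein.

yes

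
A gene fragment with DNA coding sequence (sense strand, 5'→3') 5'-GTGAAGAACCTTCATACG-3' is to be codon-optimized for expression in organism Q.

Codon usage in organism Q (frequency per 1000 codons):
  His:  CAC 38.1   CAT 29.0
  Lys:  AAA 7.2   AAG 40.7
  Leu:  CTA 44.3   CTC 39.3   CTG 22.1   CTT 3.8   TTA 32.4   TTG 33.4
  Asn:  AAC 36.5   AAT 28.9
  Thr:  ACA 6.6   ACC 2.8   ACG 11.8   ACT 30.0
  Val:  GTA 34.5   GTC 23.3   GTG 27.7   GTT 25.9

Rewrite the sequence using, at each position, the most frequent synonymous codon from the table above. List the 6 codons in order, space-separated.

GTA AAG AAC CTA CAC ACT

Codon 1 (Val): best is GTA at 34.5.
Codon 2 (Lys): best is AAG at 40.7.
Codon 3 (Asn): best is AAC at 36.5.
Codon 4 (Leu): best is CTA at 44.3.
Codon 5 (His): best is CAC at 38.1.
Codon 6 (Thr): best is ACT at 30.0.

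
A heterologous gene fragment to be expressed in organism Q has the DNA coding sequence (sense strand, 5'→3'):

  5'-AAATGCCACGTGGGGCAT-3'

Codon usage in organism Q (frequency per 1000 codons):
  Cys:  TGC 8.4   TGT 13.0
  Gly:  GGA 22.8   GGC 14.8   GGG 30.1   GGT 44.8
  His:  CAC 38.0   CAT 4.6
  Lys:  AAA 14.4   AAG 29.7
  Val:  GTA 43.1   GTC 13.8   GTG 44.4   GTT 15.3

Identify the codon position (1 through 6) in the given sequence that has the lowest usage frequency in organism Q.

Codon 1 AAA (Lys): 14.4 per 1000.
Codon 2 TGC (Cys): 8.4 per 1000.
Codon 3 CAC (His): 38.0 per 1000.
Codon 4 GTG (Val): 44.4 per 1000.
Codon 5 GGG (Gly): 30.1 per 1000.
Codon 6 CAT (His): 4.6 per 1000.
Lowest frequency is 4.6 at codon 6.

6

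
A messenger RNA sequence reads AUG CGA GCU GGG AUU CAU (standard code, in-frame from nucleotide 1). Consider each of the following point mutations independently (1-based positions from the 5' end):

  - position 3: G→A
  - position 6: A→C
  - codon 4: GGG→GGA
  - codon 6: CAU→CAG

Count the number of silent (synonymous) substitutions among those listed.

Codon 1: AUG (Met) → AUA (Ile) — missense.
Codon 2: CGA (Arg) → CGC (Arg) — synonymous.
Codon 4: GGG (Gly) → GGA (Gly) — synonymous.
Codon 6: CAU (His) → CAG (Gln) — missense.
Synonymous: 2 of 4.

2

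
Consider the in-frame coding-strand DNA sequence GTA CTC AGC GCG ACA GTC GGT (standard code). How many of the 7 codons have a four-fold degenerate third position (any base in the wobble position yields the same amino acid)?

6

Codon 1 GTA (Val): third position 4-fold.
Codon 2 CTC (Leu): third position 4-fold.
Codon 3 AGC (Ser): third position 2-fold.
Codon 4 GCG (Ala): third position 4-fold.
Codon 5 ACA (Thr): third position 4-fold.
Codon 6 GTC (Val): third position 4-fold.
Codon 7 GGT (Gly): third position 4-fold.
Four-fold degenerate third positions: 6.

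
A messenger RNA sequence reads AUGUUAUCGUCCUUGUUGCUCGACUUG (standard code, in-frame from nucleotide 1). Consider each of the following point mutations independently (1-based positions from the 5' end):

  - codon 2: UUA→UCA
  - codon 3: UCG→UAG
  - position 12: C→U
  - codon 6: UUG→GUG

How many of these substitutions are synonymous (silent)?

Codon 2: UUA (Leu) → UCA (Ser) — missense.
Codon 3: UCG (Ser) → UAG (Stop) — nonsense.
Codon 4: UCC (Ser) → UCU (Ser) — synonymous.
Codon 6: UUG (Leu) → GUG (Val) — missense.
Synonymous: 1 of 4.

1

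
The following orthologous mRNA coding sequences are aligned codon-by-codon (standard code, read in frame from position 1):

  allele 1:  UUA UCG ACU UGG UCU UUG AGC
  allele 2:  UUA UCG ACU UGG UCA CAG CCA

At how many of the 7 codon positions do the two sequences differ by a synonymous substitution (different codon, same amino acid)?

Codon 1: UUA Leu / UUA Leu — identical.
Codon 2: UCG Ser / UCG Ser — identical.
Codon 3: ACU Thr / ACU Thr — identical.
Codon 4: UGG Trp / UGG Trp — identical.
Codon 5: UCU Ser / UCA Ser — synonymous.
Codon 6: UUG Leu / CAG Gln — nonsynonymous.
Codon 7: AGC Ser / CCA Pro — nonsynonymous.
Synonymous differences: 1.

1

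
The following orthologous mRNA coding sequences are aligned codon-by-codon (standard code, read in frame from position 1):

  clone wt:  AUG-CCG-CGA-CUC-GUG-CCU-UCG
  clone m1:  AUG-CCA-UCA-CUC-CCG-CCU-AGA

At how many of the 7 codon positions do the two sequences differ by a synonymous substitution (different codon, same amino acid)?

Codon 1: AUG Met / AUG Met — identical.
Codon 2: CCG Pro / CCA Pro — synonymous.
Codon 3: CGA Arg / UCA Ser — nonsynonymous.
Codon 4: CUC Leu / CUC Leu — identical.
Codon 5: GUG Val / CCG Pro — nonsynonymous.
Codon 6: CCU Pro / CCU Pro — identical.
Codon 7: UCG Ser / AGA Arg — nonsynonymous.
Synonymous differences: 1.

1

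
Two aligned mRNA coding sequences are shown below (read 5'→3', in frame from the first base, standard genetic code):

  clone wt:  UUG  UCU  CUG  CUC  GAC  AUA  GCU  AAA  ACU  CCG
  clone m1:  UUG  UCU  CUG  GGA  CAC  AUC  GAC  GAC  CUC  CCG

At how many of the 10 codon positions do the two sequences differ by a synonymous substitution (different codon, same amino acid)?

Codon 1: UUG Leu / UUG Leu — identical.
Codon 2: UCU Ser / UCU Ser — identical.
Codon 3: CUG Leu / CUG Leu — identical.
Codon 4: CUC Leu / GGA Gly — nonsynonymous.
Codon 5: GAC Asp / CAC His — nonsynonymous.
Codon 6: AUA Ile / AUC Ile — synonymous.
Codon 7: GCU Ala / GAC Asp — nonsynonymous.
Codon 8: AAA Lys / GAC Asp — nonsynonymous.
Codon 9: ACU Thr / CUC Leu — nonsynonymous.
Codon 10: CCG Pro / CCG Pro — identical.
Synonymous differences: 1.

1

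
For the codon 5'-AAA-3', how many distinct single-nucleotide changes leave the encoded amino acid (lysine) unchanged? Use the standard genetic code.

1

Position 1: none → 0 synonymous.
Position 2: none → 0 synonymous.
Position 3: AAG → 1 synonymous.
Total: 0 + 0 + 1 = 1.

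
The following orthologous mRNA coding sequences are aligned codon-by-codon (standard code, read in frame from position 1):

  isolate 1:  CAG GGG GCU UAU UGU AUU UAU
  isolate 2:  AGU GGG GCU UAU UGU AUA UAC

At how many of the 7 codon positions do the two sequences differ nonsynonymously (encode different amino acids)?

1

Codon 1: CAG Gln / AGU Ser — nonsynonymous.
Codon 2: GGG Gly / GGG Gly — identical.
Codon 3: GCU Ala / GCU Ala — identical.
Codon 4: UAU Tyr / UAU Tyr — identical.
Codon 5: UGU Cys / UGU Cys — identical.
Codon 6: AUU Ile / AUA Ile — synonymous.
Codon 7: UAU Tyr / UAC Tyr — synonymous.
Nonsynonymous differences: 1.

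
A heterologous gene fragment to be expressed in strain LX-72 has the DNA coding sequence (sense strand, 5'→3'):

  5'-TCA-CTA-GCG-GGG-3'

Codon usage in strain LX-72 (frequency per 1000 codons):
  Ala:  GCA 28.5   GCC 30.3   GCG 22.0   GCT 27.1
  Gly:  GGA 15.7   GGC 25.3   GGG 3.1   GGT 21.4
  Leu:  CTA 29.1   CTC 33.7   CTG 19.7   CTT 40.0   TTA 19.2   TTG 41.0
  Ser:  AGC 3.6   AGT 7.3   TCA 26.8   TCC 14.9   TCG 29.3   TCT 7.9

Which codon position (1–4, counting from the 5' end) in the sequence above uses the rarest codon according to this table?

4

Codon 1 TCA (Ser): 26.8 per 1000.
Codon 2 CTA (Leu): 29.1 per 1000.
Codon 3 GCG (Ala): 22.0 per 1000.
Codon 4 GGG (Gly): 3.1 per 1000.
Lowest frequency is 3.1 at codon 4.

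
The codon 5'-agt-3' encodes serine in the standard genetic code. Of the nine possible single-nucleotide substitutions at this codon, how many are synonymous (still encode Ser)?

1

Position 1: none → 0 synonymous.
Position 2: none → 0 synonymous.
Position 3: AGC → 1 synonymous.
Total: 0 + 0 + 1 = 1.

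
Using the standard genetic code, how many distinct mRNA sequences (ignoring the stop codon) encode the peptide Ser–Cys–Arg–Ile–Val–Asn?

1728

Ser: 6 codons.
Cys: 2 codons.
Arg: 6 codons.
Ile: 3 codons.
Val: 4 codons.
Asn: 2 codons.
6 × 2 × 6 × 3 × 4 × 2 = 1728.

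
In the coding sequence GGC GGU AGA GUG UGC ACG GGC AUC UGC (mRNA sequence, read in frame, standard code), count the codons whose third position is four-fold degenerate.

5

Codon 1 GGC (Gly): third position 4-fold.
Codon 2 GGU (Gly): third position 4-fold.
Codon 3 AGA (Arg): third position 2-fold.
Codon 4 GUG (Val): third position 4-fold.
Codon 5 UGC (Cys): third position 2-fold.
Codon 6 ACG (Thr): third position 4-fold.
Codon 7 GGC (Gly): third position 4-fold.
Codon 8 AUC (Ile): third position 3-fold.
Codon 9 UGC (Cys): third position 2-fold.
Four-fold degenerate third positions: 5.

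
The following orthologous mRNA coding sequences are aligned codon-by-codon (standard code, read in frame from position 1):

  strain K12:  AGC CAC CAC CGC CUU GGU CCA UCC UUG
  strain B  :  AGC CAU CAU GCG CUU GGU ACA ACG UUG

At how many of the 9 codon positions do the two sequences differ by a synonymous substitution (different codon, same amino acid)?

2

Codon 1: AGC Ser / AGC Ser — identical.
Codon 2: CAC His / CAU His — synonymous.
Codon 3: CAC His / CAU His — synonymous.
Codon 4: CGC Arg / GCG Ala — nonsynonymous.
Codon 5: CUU Leu / CUU Leu — identical.
Codon 6: GGU Gly / GGU Gly — identical.
Codon 7: CCA Pro / ACA Thr — nonsynonymous.
Codon 8: UCC Ser / ACG Thr — nonsynonymous.
Codon 9: UUG Leu / UUG Leu — identical.
Synonymous differences: 2.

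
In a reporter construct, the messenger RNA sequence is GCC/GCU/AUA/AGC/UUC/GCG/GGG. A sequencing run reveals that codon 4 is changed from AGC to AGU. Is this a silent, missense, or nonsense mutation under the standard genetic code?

Position 12 falls in codon 4: AGC → Ser.
After the substitution the codon is AGU → Ser.
Both encode Ser, so the change is synonymous.

silent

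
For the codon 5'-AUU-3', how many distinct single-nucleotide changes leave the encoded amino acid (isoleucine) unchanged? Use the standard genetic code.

Position 1: none → 0 synonymous.
Position 2: none → 0 synonymous.
Position 3: AUC, AUA → 2 synonymous.
Total: 0 + 0 + 2 = 2.

2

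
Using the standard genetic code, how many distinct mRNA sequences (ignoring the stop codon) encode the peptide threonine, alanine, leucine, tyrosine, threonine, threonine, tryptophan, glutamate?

Thr: 4 codons.
Ala: 4 codons.
Leu: 6 codons.
Tyr: 2 codons.
Thr: 4 codons.
Thr: 4 codons.
Trp: 1 codon.
Glu: 2 codons.
4 × 4 × 6 × 2 × 4 × 4 × 1 × 2 = 6144.

6144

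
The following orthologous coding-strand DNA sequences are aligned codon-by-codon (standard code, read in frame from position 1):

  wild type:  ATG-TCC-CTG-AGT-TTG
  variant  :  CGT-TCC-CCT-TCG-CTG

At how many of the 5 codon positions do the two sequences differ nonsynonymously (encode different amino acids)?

Codon 1: ATG Met / CGT Arg — nonsynonymous.
Codon 2: TCC Ser / TCC Ser — identical.
Codon 3: CTG Leu / CCT Pro — nonsynonymous.
Codon 4: AGT Ser / TCG Ser — synonymous.
Codon 5: TTG Leu / CTG Leu — synonymous.
Nonsynonymous differences: 2.

2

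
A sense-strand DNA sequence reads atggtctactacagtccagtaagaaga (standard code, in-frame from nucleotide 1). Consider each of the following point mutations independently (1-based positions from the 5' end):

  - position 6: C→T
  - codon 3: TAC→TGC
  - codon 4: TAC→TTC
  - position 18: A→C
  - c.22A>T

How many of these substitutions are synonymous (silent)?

2

Codon 2: GTC (Val) → GTT (Val) — synonymous.
Codon 3: TAC (Tyr) → TGC (Cys) — missense.
Codon 4: TAC (Tyr) → TTC (Phe) — missense.
Codon 6: CCA (Pro) → CCC (Pro) — synonymous.
Codon 8: AGA (Arg) → TGA (Stop) — nonsense.
Synonymous: 2 of 5.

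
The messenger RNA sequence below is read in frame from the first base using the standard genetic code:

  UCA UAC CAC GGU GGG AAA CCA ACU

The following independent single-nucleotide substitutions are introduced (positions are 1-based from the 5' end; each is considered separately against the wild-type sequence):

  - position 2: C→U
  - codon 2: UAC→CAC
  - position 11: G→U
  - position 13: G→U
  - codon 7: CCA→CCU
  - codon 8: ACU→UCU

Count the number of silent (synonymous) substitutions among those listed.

1

Codon 1: UCA (Ser) → UUA (Leu) — missense.
Codon 2: UAC (Tyr) → CAC (His) — missense.
Codon 4: GGU (Gly) → GUU (Val) — missense.
Codon 5: GGG (Gly) → UGG (Trp) — missense.
Codon 7: CCA (Pro) → CCU (Pro) — synonymous.
Codon 8: ACU (Thr) → UCU (Ser) — missense.
Synonymous: 1 of 6.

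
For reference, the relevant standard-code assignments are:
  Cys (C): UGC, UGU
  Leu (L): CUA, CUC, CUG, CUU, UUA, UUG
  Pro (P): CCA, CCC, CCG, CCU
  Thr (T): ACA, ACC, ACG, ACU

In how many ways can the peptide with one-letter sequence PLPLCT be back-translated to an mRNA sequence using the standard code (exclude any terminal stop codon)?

Pro: 4 codons.
Leu: 6 codons.
Pro: 4 codons.
Leu: 6 codons.
Cys: 2 codons.
Thr: 4 codons.
4 × 6 × 4 × 6 × 2 × 4 = 4608.

4608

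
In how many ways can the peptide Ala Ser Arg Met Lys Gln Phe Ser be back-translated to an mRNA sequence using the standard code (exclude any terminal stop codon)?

Ala: 4 codons.
Ser: 6 codons.
Arg: 6 codons.
Met: 1 codon.
Lys: 2 codons.
Gln: 2 codons.
Phe: 2 codons.
Ser: 6 codons.
4 × 6 × 6 × 1 × 2 × 2 × 2 × 6 = 6912.

6912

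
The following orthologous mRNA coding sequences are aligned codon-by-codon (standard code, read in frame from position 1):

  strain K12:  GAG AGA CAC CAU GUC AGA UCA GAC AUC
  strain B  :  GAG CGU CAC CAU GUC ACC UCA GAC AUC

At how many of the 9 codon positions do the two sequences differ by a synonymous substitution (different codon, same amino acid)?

1

Codon 1: GAG Glu / GAG Glu — identical.
Codon 2: AGA Arg / CGU Arg — synonymous.
Codon 3: CAC His / CAC His — identical.
Codon 4: CAU His / CAU His — identical.
Codon 5: GUC Val / GUC Val — identical.
Codon 6: AGA Arg / ACC Thr — nonsynonymous.
Codon 7: UCA Ser / UCA Ser — identical.
Codon 8: GAC Asp / GAC Asp — identical.
Codon 9: AUC Ile / AUC Ile — identical.
Synonymous differences: 1.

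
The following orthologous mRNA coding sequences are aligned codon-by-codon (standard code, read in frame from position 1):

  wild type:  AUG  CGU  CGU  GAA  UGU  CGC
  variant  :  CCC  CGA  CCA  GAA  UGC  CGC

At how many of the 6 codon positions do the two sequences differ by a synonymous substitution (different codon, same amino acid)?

Codon 1: AUG Met / CCC Pro — nonsynonymous.
Codon 2: CGU Arg / CGA Arg — synonymous.
Codon 3: CGU Arg / CCA Pro — nonsynonymous.
Codon 4: GAA Glu / GAA Glu — identical.
Codon 5: UGU Cys / UGC Cys — synonymous.
Codon 6: CGC Arg / CGC Arg — identical.
Synonymous differences: 2.

2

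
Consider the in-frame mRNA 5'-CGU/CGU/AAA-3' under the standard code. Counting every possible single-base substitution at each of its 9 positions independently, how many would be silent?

7

Codon 1 (CGU, Arg): 3 synonymous substitutions.
Codon 2 (CGU, Arg): 3 synonymous substitutions.
Codon 3 (AAA, Lys): 1 synonymous substitution.
Total: 3 + 3 + 1 = 7.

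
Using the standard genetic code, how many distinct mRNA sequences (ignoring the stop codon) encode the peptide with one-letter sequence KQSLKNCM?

Lys: 2 codons.
Gln: 2 codons.
Ser: 6 codons.
Leu: 6 codons.
Lys: 2 codons.
Asn: 2 codons.
Cys: 2 codons.
Met: 1 codon.
2 × 2 × 6 × 6 × 2 × 2 × 2 × 1 = 1152.

1152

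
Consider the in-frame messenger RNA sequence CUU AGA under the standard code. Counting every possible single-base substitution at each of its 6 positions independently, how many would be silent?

5

Codon 1 (CUU, Leu): 3 synonymous substitutions.
Codon 2 (AGA, Arg): 2 synonymous substitutions.
Total: 3 + 2 = 5.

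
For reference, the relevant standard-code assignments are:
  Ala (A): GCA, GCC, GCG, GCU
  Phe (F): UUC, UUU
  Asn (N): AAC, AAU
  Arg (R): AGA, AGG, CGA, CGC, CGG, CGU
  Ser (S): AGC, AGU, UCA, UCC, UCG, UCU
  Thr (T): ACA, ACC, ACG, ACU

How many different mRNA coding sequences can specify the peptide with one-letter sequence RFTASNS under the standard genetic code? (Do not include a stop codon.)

Arg: 6 codons.
Phe: 2 codons.
Thr: 4 codons.
Ala: 4 codons.
Ser: 6 codons.
Asn: 2 codons.
Ser: 6 codons.
6 × 2 × 4 × 4 × 6 × 2 × 6 = 13824.

13824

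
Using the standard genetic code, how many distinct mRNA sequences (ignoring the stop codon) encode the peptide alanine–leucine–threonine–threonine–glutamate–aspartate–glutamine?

Ala: 4 codons.
Leu: 6 codons.
Thr: 4 codons.
Thr: 4 codons.
Glu: 2 codons.
Asp: 2 codons.
Gln: 2 codons.
4 × 6 × 4 × 4 × 2 × 2 × 2 = 3072.

3072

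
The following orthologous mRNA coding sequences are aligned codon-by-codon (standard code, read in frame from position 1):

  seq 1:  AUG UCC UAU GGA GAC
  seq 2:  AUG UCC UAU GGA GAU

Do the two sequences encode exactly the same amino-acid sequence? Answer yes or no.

Codon 1: AUG Met / AUG Met — identical.
Codon 2: UCC Ser / UCC Ser — identical.
Codon 3: UAU Tyr / UAU Tyr — identical.
Codon 4: GGA Gly / GGA Gly — identical.
Codon 5: GAC Asp / GAU Asp — synonymous.
Nonsynonymous differences: 0 → same protein.

yes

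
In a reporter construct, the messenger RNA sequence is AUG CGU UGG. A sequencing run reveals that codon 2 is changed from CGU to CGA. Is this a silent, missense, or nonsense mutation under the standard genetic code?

Position 6 falls in codon 2: CGU → Arg.
After the substitution the codon is CGA → Arg.
Both encode Arg, so the change is synonymous.

silent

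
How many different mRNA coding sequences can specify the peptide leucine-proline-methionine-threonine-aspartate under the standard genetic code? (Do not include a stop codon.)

192

Leu: 6 codons.
Pro: 4 codons.
Met: 1 codon.
Thr: 4 codons.
Asp: 2 codons.
6 × 4 × 1 × 4 × 2 = 192.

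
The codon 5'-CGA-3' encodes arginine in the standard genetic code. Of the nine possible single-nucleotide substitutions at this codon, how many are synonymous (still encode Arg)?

4

Position 1: AGA → 1 synonymous.
Position 2: none → 0 synonymous.
Position 3: CGT, CGC, CGG → 3 synonymous.
Total: 1 + 0 + 3 = 4.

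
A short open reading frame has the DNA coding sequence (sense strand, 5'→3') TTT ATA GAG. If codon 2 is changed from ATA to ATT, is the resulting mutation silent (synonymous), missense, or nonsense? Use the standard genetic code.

Position 6 falls in codon 2: ATA → Ile.
After the substitution the codon is ATT → Ile.
Both encode Ile, so the change is synonymous.

silent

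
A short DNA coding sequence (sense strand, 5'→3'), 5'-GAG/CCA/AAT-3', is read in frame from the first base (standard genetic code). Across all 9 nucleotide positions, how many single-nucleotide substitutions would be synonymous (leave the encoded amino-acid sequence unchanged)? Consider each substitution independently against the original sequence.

Codon 1 (GAG, Glu): 1 synonymous substitution.
Codon 2 (CCA, Pro): 3 synonymous substitutions.
Codon 3 (AAT, Asn): 1 synonymous substitution.
Total: 1 + 3 + 1 = 5.

5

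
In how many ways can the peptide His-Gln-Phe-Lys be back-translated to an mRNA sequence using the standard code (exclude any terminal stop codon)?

16

His: 2 codons.
Gln: 2 codons.
Phe: 2 codons.
Lys: 2 codons.
2 × 2 × 2 × 2 = 16.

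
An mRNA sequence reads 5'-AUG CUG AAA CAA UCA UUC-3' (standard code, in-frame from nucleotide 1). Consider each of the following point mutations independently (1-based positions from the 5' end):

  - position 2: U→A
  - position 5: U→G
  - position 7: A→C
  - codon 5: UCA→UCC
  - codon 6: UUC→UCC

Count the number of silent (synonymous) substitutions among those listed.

1

Codon 1: AUG (Met) → AAG (Lys) — missense.
Codon 2: CUG (Leu) → CGG (Arg) — missense.
Codon 3: AAA (Lys) → CAA (Gln) — missense.
Codon 5: UCA (Ser) → UCC (Ser) — synonymous.
Codon 6: UUC (Phe) → UCC (Ser) — missense.
Synonymous: 1 of 5.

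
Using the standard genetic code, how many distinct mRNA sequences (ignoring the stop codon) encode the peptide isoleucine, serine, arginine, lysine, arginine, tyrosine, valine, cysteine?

Ile: 3 codons.
Ser: 6 codons.
Arg: 6 codons.
Lys: 2 codons.
Arg: 6 codons.
Tyr: 2 codons.
Val: 4 codons.
Cys: 2 codons.
3 × 6 × 6 × 2 × 6 × 2 × 4 × 2 = 20736.

20736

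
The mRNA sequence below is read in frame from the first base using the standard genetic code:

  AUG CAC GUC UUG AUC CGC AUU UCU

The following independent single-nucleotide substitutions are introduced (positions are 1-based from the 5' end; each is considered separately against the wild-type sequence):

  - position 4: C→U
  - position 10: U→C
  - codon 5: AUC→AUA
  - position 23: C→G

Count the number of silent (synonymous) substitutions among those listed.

Codon 2: CAC (His) → UAC (Tyr) — missense.
Codon 4: UUG (Leu) → CUG (Leu) — synonymous.
Codon 5: AUC (Ile) → AUA (Ile) — synonymous.
Codon 8: UCU (Ser) → UGU (Cys) — missense.
Synonymous: 2 of 4.

2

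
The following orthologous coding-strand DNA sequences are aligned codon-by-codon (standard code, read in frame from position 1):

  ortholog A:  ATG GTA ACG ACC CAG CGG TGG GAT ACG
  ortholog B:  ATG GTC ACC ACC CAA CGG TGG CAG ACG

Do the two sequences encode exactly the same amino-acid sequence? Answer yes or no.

Codon 1: ATG Met / ATG Met — identical.
Codon 2: GTA Val / GTC Val — synonymous.
Codon 3: ACG Thr / ACC Thr — synonymous.
Codon 4: ACC Thr / ACC Thr — identical.
Codon 5: CAG Gln / CAA Gln — synonymous.
Codon 6: CGG Arg / CGG Arg — identical.
Codon 7: TGG Trp / TGG Trp — identical.
Codon 8: GAT Asp / CAG Gln — nonsynonymous.
Codon 9: ACG Thr / ACG Thr — identical.
Nonsynonymous differences: 1 → different protein.

no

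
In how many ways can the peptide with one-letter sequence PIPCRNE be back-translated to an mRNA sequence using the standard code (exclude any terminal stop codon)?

2304

Pro: 4 codons.
Ile: 3 codons.
Pro: 4 codons.
Cys: 2 codons.
Arg: 6 codons.
Asn: 2 codons.
Glu: 2 codons.
4 × 3 × 4 × 2 × 6 × 2 × 2 = 2304.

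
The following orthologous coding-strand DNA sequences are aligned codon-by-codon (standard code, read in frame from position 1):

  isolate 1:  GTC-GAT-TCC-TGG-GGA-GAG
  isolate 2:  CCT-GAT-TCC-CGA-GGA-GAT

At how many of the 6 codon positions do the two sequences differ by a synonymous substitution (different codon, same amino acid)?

Codon 1: GTC Val / CCT Pro — nonsynonymous.
Codon 2: GAT Asp / GAT Asp — identical.
Codon 3: TCC Ser / TCC Ser — identical.
Codon 4: TGG Trp / CGA Arg — nonsynonymous.
Codon 5: GGA Gly / GGA Gly — identical.
Codon 6: GAG Glu / GAT Asp — nonsynonymous.
Synonymous differences: 0.

0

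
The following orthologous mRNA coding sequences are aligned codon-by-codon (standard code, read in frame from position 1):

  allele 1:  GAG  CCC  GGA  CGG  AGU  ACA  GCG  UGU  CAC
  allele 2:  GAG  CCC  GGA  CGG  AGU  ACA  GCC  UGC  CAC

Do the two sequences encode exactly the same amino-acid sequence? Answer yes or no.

Codon 1: GAG Glu / GAG Glu — identical.
Codon 2: CCC Pro / CCC Pro — identical.
Codon 3: GGA Gly / GGA Gly — identical.
Codon 4: CGG Arg / CGG Arg — identical.
Codon 5: AGU Ser / AGU Ser — identical.
Codon 6: ACA Thr / ACA Thr — identical.
Codon 7: GCG Ala / GCC Ala — synonymous.
Codon 8: UGU Cys / UGC Cys — synonymous.
Codon 9: CAC His / CAC His — identical.
Nonsynonymous differences: 0 → same protein.

yes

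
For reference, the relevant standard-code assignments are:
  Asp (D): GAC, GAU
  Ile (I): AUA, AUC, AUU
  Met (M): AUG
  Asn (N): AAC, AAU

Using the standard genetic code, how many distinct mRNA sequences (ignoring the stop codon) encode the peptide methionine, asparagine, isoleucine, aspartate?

Met: 1 codon.
Asn: 2 codons.
Ile: 3 codons.
Asp: 2 codons.
1 × 2 × 3 × 2 = 12.

12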